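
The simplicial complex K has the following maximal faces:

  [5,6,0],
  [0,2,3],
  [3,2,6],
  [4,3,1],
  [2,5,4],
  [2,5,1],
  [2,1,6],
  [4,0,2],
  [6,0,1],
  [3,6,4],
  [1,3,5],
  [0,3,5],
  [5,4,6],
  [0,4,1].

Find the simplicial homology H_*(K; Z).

H_0 = Z,  H_1 = Z^2,  H_2 = Z.

Take the total order 0 < 1 < 2 < 3 < 4 < 5 < 6 on the vertex set. Then K (dimension 2) consists of the simplices:

  0-simplices (7): [0], [1], [2], [3], [4], [5], [6]
  1-simplices (21): [0,1], [0,2], [0,3], [0,4], [0,5], [0,6], [1,2], [1,3], [1,4], [1,5], [1,6], [2,3], [2,4], [2,5], [2,6], [3,4], [3,5], [3,6], [4,5], [4,6], [5,6]
  2-simplices (14): [0,1,4], [0,1,6], [0,2,3], [0,2,4], [0,3,5], [0,5,6], [1,2,5], [1,2,6], [1,3,4], [1,3,5], [2,3,6], [2,4,5], [3,4,6], [4,5,6]

so the chain groups are C_0 ≅ Z^7, C_1 ≅ Z^21, C_2 ≅ Z^14.

∂_1: C_1 → C_0 is given by ∂[p,q] = [q] − [p].
The 7×21 boundary matrix has rank 6 and Smith normal form diag(1,1,1,1,1,1).

∂_2: C_2 → C_1 acts by ∂[p,q,r] = [q,r] − [p,r] + [p,q]. For instance
  ∂[1,2,5] = [2,5] − [1,5] + [1,2],
  ∂[0,1,6] = [1,6] − [0,6] + [0,1].
The resulting 21×14 matrix has rank 13, and its Smith normal form has invariant factors (1,1,1,1,1,1,1,1,1,1,1,1,1).

Reading off H_k = ker ∂_k / im ∂_{k+1}:

  H_0: rank C_0 − rank ∂_1 = 7 − 6 = 1, and the invariant factors of ∂_1 are all 1, so H_0 ≅ Z.
  H_1: rank ker ∂_1 − rank ∂_2 = (21 − 6) − 13 = 2, and the invariant factors of ∂_2 are all 1, so H_1 ≅ Z^2.
  H_2: rank ker ∂_2 − rank ∂_3 = (14 − 13) − 0 = 1, and there is no ∂_3, so H_2 ≅ Z.

As a check, the Euler characteristic is 7 − 21 + 14 = 0, which agrees with 1 − 2 + 1 = 0.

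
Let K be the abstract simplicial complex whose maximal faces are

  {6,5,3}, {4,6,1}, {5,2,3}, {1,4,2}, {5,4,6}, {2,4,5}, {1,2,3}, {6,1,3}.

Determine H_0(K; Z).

H_0 ≅ Z.

Fix the vertex order 1 < 2 < 3 < 4 < 5 < 6 and write every simplex with vertices in increasing order. Then dim K = 2 and the simplices of K are:

  0-simplices (6): [1], [2], [3], [4], [5], [6]
  1-simplices (12): [1,2], [1,3], [1,4], [1,6], [2,3], [2,4], [2,5], [3,5], [3,6], [4,5], [4,6], [5,6]
  2-simplices (8): [1,2,3], [1,2,4], [1,3,6], [1,4,6], [2,3,5], [2,4,5], [3,5,6], [4,5,6]

Hence C_0 ≅ Z^6, C_1 ≅ Z^12, C_2 ≅ Z^8.

The boundary map ∂_1: C_1 → C_0 sends each edge [p,q] (with p < q) to q − p.
As a 6×12 matrix over Z this has rank 5, with invariant factors (1,1,1,1,1).

The boundary map ∂_2: C_2 → C_1 acts by ∂[p,q,r] = [q,r] − [p,r] + [p,q]. For instance
  ∂[1,3,6] = [3,6] − [1,6] + [1,3],
  ∂[2,4,5] = [4,5] − [2,5] + [2,4].
This gives a 12×8 integer matrix of rank 7; reducing to Smith normal form yields diagonal entries (1,1,1,1,1,1,1).

Now H_k = ker ∂_k / im ∂_{k+1}, so:

  H_0: rank C_0 − rank ∂_1 = 6 − 5 = 1, and the invariant factors of ∂_1 are all 1, so H_0 ≅ Z.

(K is a triangulation of the 2-sphere S^2.)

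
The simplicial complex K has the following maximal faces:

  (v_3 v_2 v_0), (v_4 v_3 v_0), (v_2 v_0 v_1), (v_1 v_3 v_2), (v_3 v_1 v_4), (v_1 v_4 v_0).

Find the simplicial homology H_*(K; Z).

Take the total order v_0 < v_1 < v_2 < v_3 < v_4 on the vertex set. Then K (dimension 2) consists of the simplices:

  0-simplices (5): [v_0], [v_1], [v_2], [v_3], [v_4]
  1-simplices (9): [v_0,v_1], [v_0,v_2], [v_0,v_3], [v_0,v_4], [v_1,v_2], [v_1,v_3], [v_1,v_4], [v_2,v_3], [v_3,v_4]
  2-simplices (6): [v_0,v_1,v_2], [v_0,v_1,v_4], [v_0,v_2,v_3], [v_0,v_3,v_4], [v_1,v_2,v_3], [v_1,v_3,v_4]

Hence C_0 ≅ Z^5, C_1 ≅ Z^9, C_2 ≅ Z^6.

The boundary map ∂_1: C_1 → C_0 sends each edge [p,q] (with p < q) to q − p. For instance
  ∂[v_1,v_3] = [v_3] − [v_1].
As a 5×9 matrix over Z this has rank 4, with invariant factors (1,1,1,1).

Boundary ∂_2: C_2 → C_1 acts by ∂[p,q,r] = [q,r] − [p,r] + [p,q]. For instance
  ∂[v_0,v_1,v_4] = [v_1,v_4] − [v_0,v_4] + [v_0,v_1],
  ∂[v_1,v_2,v_3] = [v_2,v_3] − [v_1,v_3] + [v_1,v_2].
This gives a 9×6 integer matrix of rank 5; reducing to Smith normal form yields diagonal entries (1,1,1,1,1).

Computing H_k = (kernel of ∂_k) / (image of ∂_{k+1}):

  H_0: rank C_0 − rank ∂_1 = 5 − 4 = 1, and the invariant factors of ∂_1 are all 1, so H_0 = Z.
  H_1: rank ker ∂_1 − rank ∂_2 = (9 − 4) − 5 = 0, and the invariant factors of ∂_2 are all 1, so H_1 = 0.
  H_2: rank ker ∂_2 − rank ∂_3 = (6 − 5) − 0 = 1, and there is no ∂_3, so H_2 = Z.

H_0 = Z,  H_1 = 0,  H_2 = Z.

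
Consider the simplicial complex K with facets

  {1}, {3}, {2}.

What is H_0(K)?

Take the total order 1 < 2 < 3 on the vertex set. Then K (dimension 0) consists of the simplices:

  0-simplices (3): [1], [2], [3]

Hence C_0 ≅ Z^3.

From H_k ≅ ker(∂_k) / im(∂_{k+1}) we obtain:

  H_0: rank C_0 − rank ∂_1 = 3 − 0 = 3, and there is no ∂_1, so H_0 = Z^3.

H_0 = Z^3.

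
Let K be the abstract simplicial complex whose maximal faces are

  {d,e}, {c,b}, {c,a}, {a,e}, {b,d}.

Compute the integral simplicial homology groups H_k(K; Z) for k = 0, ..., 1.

Order the vertices as a < b < c < d < e. Listing each simplex with vertices in this order, K has dimension 1 with simplices:

  0-simplices (5): a, b, c, d, e
  1-simplices (5): ac, ae, bc, bd, de

Hence C_0 ≅ Z^5, C_1 ≅ Z^5.

Boundary ∂_1: C_1 → C_0 sends each edge [p,q] (with p < q) to q − p.
The 5×5 boundary matrix has rank 4 and Smith normal form diag(1,1,1,1).

Computing H_k = (kernel of ∂_k) / (image of ∂_{k+1}):

  H_0: rank C_0 − rank ∂_1 = 5 − 4 = 1, and the invariant factors of ∂_1 are all 1, so H_0 = Z.
  H_1: rank ker ∂_1 − rank ∂_2 = (5 − 4) − 0 = 1, and there is no ∂_2, so H_1 = Z.

H_0 = Z,  H_1 = Z.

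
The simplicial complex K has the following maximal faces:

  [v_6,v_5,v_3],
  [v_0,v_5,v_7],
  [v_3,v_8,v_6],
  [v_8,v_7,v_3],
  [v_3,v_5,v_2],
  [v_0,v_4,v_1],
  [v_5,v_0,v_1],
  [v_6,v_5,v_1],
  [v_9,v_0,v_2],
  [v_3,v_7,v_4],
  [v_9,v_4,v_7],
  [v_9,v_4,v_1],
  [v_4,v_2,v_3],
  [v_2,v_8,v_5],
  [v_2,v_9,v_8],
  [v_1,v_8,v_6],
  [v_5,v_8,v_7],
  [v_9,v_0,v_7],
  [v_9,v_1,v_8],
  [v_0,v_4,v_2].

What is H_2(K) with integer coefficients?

Take the total order v_0 < v_1 < v_2 < v_3 < v_4 < v_5 < v_6 < v_7 < v_8 < v_9 on the vertex set. Then K (dimension 2) consists of the simplices:

  0-simplices (10): [v_0], [v_1], [v_2], [v_3], [v_4], [v_5], [v_6], [v_7], [v_8], [v_9]
  1-simplices (30): (30 of them)
  2-simplices (20): (20 of them)

so the chain groups are C_0 ≅ Z^10, C_1 ≅ Z^30, C_2 ≅ Z^20.

The boundary map ∂_1: C_1 → C_0 is given by ∂[p,q] = [q] − [p]. For instance
  ∂[v_7,v_9] = [v_9] − [v_7].
The resulting 10×30 matrix has rank 9, and its Smith normal form has invariant factors (1,1,1,1,1,1,1,1,1).

Boundary ∂_2: C_2 → C_1 acts by ∂[p,q,r] = [q,r] − [p,r] + [p,q]. For instance
  ∂[v_5,v_7,v_8] = [v_7,v_8] − [v_5,v_8] + [v_5,v_7],
  ∂[v_0,v_1,v_5] = [v_1,v_5] − [v_0,v_5] + [v_0,v_1].
This gives a 30×20 integer matrix of rank 20; reducing to Smith normal form yields diagonal entries (1,1,1,1,1,1,1,1,1,1,1,1,1,1,1,1,1,1,1,2).

Computing H_k = (kernel of ∂_k) / (image of ∂_{k+1}):

  H_2: rank ker ∂_2 − rank ∂_3 = (20 − 20) − 0 = 0, and there is no ∂_3, so H_2 = 0.

H_2 ≅ 0.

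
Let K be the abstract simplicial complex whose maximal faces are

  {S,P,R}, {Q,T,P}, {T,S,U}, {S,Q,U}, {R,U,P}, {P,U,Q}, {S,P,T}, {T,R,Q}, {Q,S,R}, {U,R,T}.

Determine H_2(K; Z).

Take the total order P < Q < R < S < T < U on the vertex set. Then K (dimension 2) consists of the simplices:

  0-simplices (6): P, Q, R, S, T, U
  1-simplices (15): PQ, PR, PS, PT, PU, QR, QS, QT, QU, RS, RT, RU, ST, SU, TU
  2-simplices (10): PQT, PQU, PRS, PRU, PST, QRS, QRT, QSU, RTU, STU

so the chain groups are C_0 ≅ Z^6, C_1 ≅ Z^15, C_2 ≅ Z^10.

∂_1: C_1 → C_0 sends each edge [p,q] (with p < q) to q − p.
The resulting 6×15 matrix has rank 5, and its Smith normal form has invariant factors (1,1,1,1,1).

The boundary map ∂_2: C_2 → C_1 sends each 2-simplex [p,q,r] to [q,r] − [p,r] + [p,q]. For instance
  ∂QRT = RT − QT + QR,
  ∂QSU = SU − QU + QS.
As a 15×10 matrix over Z this has rank 10, with invariant factors (1,1,1,1,1,1,1,1,1,2).

Computing H_k = (kernel of ∂_k) / (image of ∂_{k+1}):

  H_2: rank ker ∂_2 − rank ∂_3 = (10 − 10) − 0 = 0, and there is no ∂_3, so H_2 ≅ 0.

H_2 = 0.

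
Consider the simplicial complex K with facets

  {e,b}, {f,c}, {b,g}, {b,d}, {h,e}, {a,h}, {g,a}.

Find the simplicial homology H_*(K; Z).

K has 8 vertices, 7 edges.
rank ∂_0 = 0, rank ∂_1 = 6 ⇒ b_0 = 8 − 0 − 6 = 2; all invariant factors of ∂_1 are 1 so no torsion. So H_0 = Z^2.
rank ∂_1 = 6, rank ∂_2 = 0 ⇒ b_1 = 7 − 6 − 0 = 1. So H_1 = Z.

H_0 ≅ Z^2,  H_1 ≅ Z.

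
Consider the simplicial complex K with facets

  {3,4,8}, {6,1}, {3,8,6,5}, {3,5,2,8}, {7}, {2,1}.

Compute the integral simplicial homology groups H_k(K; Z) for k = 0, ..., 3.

K has 8 vertices, 13 edges, 8 triangles, 2 3-simplices.
rank ∂_0 = 0, rank ∂_1 = 6 ⇒ b_0 = 8 − 0 − 6 = 2; all invariant factors of ∂_1 are 1 so no torsion. So H_0 = Z^2.
rank ∂_1 = 6, rank ∂_2 = 6 ⇒ b_1 = 13 − 6 − 6 = 1; all invariant factors of ∂_2 are 1 so no torsion. So H_1 = Z.
rank ∂_2 = 6, rank ∂_3 = 2 ⇒ b_2 = 8 − 6 − 2 = 0; all invariant factors of ∂_3 are 1 so no torsion. So H_2 = 0.
rank ∂_3 = 2, rank ∂_4 = 0 ⇒ b_3 = 2 − 2 − 0 = 0. So H_3 = 0.

H_0 ≅ Z^2,  H_1 ≅ Z,  H_2 = 0,  H_3 = 0.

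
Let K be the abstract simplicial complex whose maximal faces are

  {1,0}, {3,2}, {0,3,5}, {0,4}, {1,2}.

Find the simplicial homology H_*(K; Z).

We work with the vertex ordering 0 < 1 < 2 < 3 < 4 < 5. The simplices of K, each written with vertices in increasing order, are:

  0-simplices (6): [0], [1], [2], [3], [4], [5]
  1-simplices (7): [0,1], [0,3], [0,4], [0,5], [1,2], [2,3], [3,5]
  2-simplices (1): [0,3,5]

Hence C_0 ≅ Z^6, C_1 ≅ Z^7, C_2 ≅ Z^1.

∂_1: C_1 → C_0 is given by ∂[p,q] = [q] − [p]. For instance
  ∂[0,4] = [4] − [0].
The resulting 6×7 matrix has rank 5, and its Smith normal form has invariant factors (1,1,1,1,1).

∂_2: C_2 → C_1 maps a triangle to the signed sum of its edges. For instance
  ∂[0,3,5] = [3,5] − [0,5] + [0,3].
This gives a 7×1 integer matrix of rank 1; reducing to Smith normal form yields diagonal entries (1).

Now H_k = ker ∂_k / im ∂_{k+1}, so:

  H_0: rank C_0 − rank ∂_1 = 6 − 5 = 1, and the invariant factors of ∂_1 are all 1, so H_0 ≅ Z.
  H_1: rank ker ∂_1 − rank ∂_2 = (7 − 5) − 1 = 1, and the invariant factors of ∂_2 are all 1, so H_1 ≅ Z.
  H_2: rank ker ∂_2 − rank ∂_3 = (1 − 1) − 0 = 0, and there is no ∂_3, so H_2 ≅ 0.

H_0 ≅ Z,  H_1 ≅ Z,  H_2 = 0.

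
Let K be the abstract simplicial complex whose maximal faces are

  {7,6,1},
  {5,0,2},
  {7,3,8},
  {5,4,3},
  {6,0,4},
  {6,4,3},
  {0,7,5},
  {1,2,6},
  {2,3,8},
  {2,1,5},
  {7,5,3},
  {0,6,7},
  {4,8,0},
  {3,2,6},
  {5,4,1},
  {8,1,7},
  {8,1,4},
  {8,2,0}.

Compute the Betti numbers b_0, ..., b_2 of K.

K has 9 vertices, 27 edges, 18 triangles.
rank ∂_0 = 0, rank ∂_1 = 8 ⇒ b_0 = 9 − 0 − 8 = 1; all invariant factors of ∂_1 are 1 so no torsion. So H_0 = Z.
rank ∂_1 = 8, rank ∂_2 = 17 ⇒ b_1 = 27 − 8 − 17 = 2; all invariant factors of ∂_2 are 1 so no torsion. So H_1 = Z^2.
rank ∂_2 = 17, rank ∂_3 = 0 ⇒ b_2 = 18 − 17 − 0 = 1. So H_2 = Z.

b_0 = 1, b_1 = 2, b_2 = 1.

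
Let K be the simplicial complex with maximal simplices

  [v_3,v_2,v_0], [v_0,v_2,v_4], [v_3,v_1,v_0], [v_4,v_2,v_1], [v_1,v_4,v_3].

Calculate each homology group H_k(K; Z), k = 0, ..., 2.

H_0 = Z,  H_1 = Z,  H_2 = 0.

We work with the vertex ordering v_0 < v_1 < v_2 < v_3 < v_4. The simplices of K, each written with vertices in increasing order, are:

  0-simplices (5): [v_0], [v_1], [v_2], [v_3], [v_4]
  1-simplices (10): [v_0,v_1], [v_0,v_2], [v_0,v_3], [v_0,v_4], [v_1,v_2], [v_1,v_3], [v_1,v_4], [v_2,v_3], [v_2,v_4], [v_3,v_4]
  2-simplices (5): [v_0,v_1,v_3], [v_0,v_2,v_3], [v_0,v_2,v_4], [v_1,v_2,v_4], [v_1,v_3,v_4]

Hence C_0 ≅ Z^5, C_1 ≅ Z^10, C_2 ≅ Z^5.

Boundary ∂_1: C_1 → C_0 sends each edge [p,q] (with p < q) to q − p. For instance
  ∂[v_0,v_2] = [v_2] − [v_0].
This gives a 5×10 integer matrix of rank 4; reducing to Smith normal form yields diagonal entries (1,1,1,1).

The boundary map ∂_2: C_2 → C_1 acts by ∂[p,q,r] = [q,r] − [p,r] + [p,q]. For instance
  ∂[v_0,v_1,v_3] = [v_1,v_3] − [v_0,v_3] + [v_0,v_1],
  ∂[v_0,v_2,v_4] = [v_2,v_4] − [v_0,v_4] + [v_0,v_2].
This gives a 10×5 integer matrix of rank 5; reducing to Smith normal form yields diagonal entries (1,1,1,1,1).

From H_k ≅ ker(∂_k) / im(∂_{k+1}) we obtain:

  H_0: rank C_0 − rank ∂_1 = 5 − 4 = 1, and the invariant factors of ∂_1 are all 1, so H_0 ≅ Z.
  H_1: rank ker ∂_1 − rank ∂_2 = (10 − 4) − 5 = 1, and the invariant factors of ∂_2 are all 1, so H_1 ≅ Z.
  H_2: rank ker ∂_2 − rank ∂_3 = (5 − 5) − 0 = 0, and there is no ∂_3, so H_2 ≅ 0.

(K is a triangulation of the Möbius band.)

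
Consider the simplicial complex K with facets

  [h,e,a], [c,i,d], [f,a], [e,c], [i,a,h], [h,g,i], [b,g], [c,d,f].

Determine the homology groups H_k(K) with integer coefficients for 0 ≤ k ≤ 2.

Order the vertices as a < b < c < d < e < f < g < h < i. Listing each simplex with vertices in this order, K has dimension 2 with simplices:

  0-simplices (9): a, b, c, d, e, f, g, h, i
  1-simplices (15): ae, af, ah, ai, bg, cd, ce, cf, ci, df, di, eh, gh, gi, hi
  2-simplices (5): aeh, ahi, cdf, cdi, ghi

giving chain groups C_0 ≅ Z^9, C_1 ≅ Z^15, C_2 ≅ Z^5.

The boundary map ∂_1: C_1 → C_0 sends each edge [p,q] (with p < q) to q − p.
The 9×15 boundary matrix has rank 8 and Smith normal form diag(1,1,1,1,1,1,1,1).

∂_2: C_2 → C_1 acts by ∂[p,q,r] = [q,r] − [p,r] + [p,q]. For instance
  ∂ghi = hi − gi + gh,
  ∂cdi = di − ci + cd.
The 15×5 boundary matrix has rank 5 and Smith normal form diag(1,1,1,1,1).

From H_k ≅ ker(∂_k) / im(∂_{k+1}) we obtain:

  H_0: rank C_0 − rank ∂_1 = 9 − 8 = 1, and the invariant factors of ∂_1 are all 1, so H_0 ≅ Z.
  H_1: rank ker ∂_1 − rank ∂_2 = (15 − 8) − 5 = 2, and the invariant factors of ∂_2 are all 1, so H_1 ≅ Z^2.
  H_2: rank ker ∂_2 − rank ∂_3 = (5 − 5) − 0 = 0, and there is no ∂_3, so H_2 ≅ 0.

H_0 ≅ Z,  H_1 ≅ Z^2,  H_2 = 0.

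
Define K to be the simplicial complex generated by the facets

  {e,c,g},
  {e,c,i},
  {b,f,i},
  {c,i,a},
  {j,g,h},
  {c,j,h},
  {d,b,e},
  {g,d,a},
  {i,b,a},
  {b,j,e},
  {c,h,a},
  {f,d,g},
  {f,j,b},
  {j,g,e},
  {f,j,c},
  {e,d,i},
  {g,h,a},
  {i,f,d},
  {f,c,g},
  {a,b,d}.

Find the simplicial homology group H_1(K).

Fix the vertex order a < b < c < d < e < f < g < h < i < j and write every simplex with vertices in increasing order. Then dim K = 2 and the simplices of K are:

  0-simplices (10): a, b, c, d, e, f, g, h, i, j
  1-simplices (30): ab, ac, ad, ag, ah, ai, bd, be, bf, bi, bj, ce, cf, cg, ch, ci, cj, de, df, dg, di, eg, ei, ej, fg, fi, fj, gh, gj, hj
  2-simplices (20): abd, abi, ach, aci, adg, agh, bde, bej, bfi, bfj, ceg, cei, cfg, cfj, chj, dei, dfg, dfi, egj, ghj

giving chain groups C_0 ≅ Z^10, C_1 ≅ Z^30, C_2 ≅ Z^20.

Boundary ∂_1: C_1 → C_0 sends each edge [p,q] (with p < q) to q − p.
The 10×30 boundary matrix has rank 9 and Smith normal form diag(1,1,1,1,1,1,1,1,1).

∂_2: C_2 → C_1 acts by ∂[p,q,r] = [q,r] − [p,r] + [p,q]. For instance
  ∂egj = gj − ej + eg,
  ∂ach = ch − ah + ac.
The 30×20 boundary matrix has rank 20 and Smith normal form diag(1,1,1,1,1,1,1,1,1,1,1,1,1,1,1,1,1,1,1,2).

Computing H_k = (kernel of ∂_k) / (image of ∂_{k+1}):

  H_1: rank ker ∂_1 − rank ∂_2 = (30 − 9) − 20 = 1, and ∂_2 has invariant factor 2 > 1, so H_1 = Z × Z/2.

H_1 ≅ Z × Z/2.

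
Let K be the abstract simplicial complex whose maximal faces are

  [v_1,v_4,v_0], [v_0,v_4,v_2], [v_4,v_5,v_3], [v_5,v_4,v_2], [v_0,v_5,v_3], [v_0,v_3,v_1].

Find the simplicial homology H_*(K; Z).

H_0 = Z,  H_1 = Z,  H_2 = 0.

K has 6 vertices, 12 edges, 6 triangles.
rank ∂_0 = 0, rank ∂_1 = 5 ⇒ b_0 = 6 − 0 − 5 = 1; all invariant factors of ∂_1 are 1 so no torsion. So H_0 ≅ Z.
rank ∂_1 = 5, rank ∂_2 = 6 ⇒ b_1 = 12 − 5 − 6 = 1; all invariant factors of ∂_2 are 1 so no torsion. So H_1 ≅ Z.
rank ∂_2 = 6, rank ∂_3 = 0 ⇒ b_2 = 6 − 6 − 0 = 0. So H_2 ≅ 0.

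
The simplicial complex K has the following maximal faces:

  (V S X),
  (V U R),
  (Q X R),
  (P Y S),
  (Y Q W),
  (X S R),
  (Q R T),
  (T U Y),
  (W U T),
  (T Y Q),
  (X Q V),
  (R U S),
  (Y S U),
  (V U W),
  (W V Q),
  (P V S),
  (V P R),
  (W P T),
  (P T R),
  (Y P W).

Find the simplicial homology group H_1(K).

Take the total order P < Q < R < S < T < U < V < W < X < Y on the vertex set. Then K (dimension 2) consists of the simplices:

  0-simplices (10): P, Q, R, S, T, U, V, W, X, Y
  1-simplices (30): PR, PS, PT, PV, PW, PY, QR, QT, QV, QW, QX, QY, RS, RT, RU, RV, RX, SU, SV, SX, SY, TU, TW, TY, UV, UW, UY, VW, VX, WY
  2-simplices (20): PRT, PRV, PSV, PSY, PTW, PWY, QRT, QRX, QTY, QVW, QVX, QWY, RSU, RSX, RUV, SUY, SVX, TUW, TUY, UVW

Hence C_0 ≅ Z^10, C_1 ≅ Z^30, C_2 ≅ Z^20.

Boundary ∂_1: C_1 → C_0 is given by ∂[p,q] = [q] − [p].
The resulting 10×30 matrix has rank 9, and its Smith normal form has invariant factors (1,1,1,1,1,1,1,1,1).

∂_2: C_2 → C_1 sends each 2-simplex [p,q,r] to [q,r] − [p,r] + [p,q]. For instance
  ∂QWY = WY − QY + QW,
  ∂PSV = SV − PV + PS.
The 30×20 boundary matrix has rank 20 and Smith normal form diag(1,1,1,1,1,1,1,1,1,1,1,1,1,1,1,1,1,1,1,2).

Computing H_k = (kernel of ∂_k) / (image of ∂_{k+1}):

  H_1: rank ker ∂_1 − rank ∂_2 = (30 − 9) − 20 = 1, and ∂_2 has invariant factor 2 > 1, so H_1 ≅ Z ⊕ Z/2.

(K is a triangulation of the Klein bottle.)

H_1 = Z ⊕ Z/2.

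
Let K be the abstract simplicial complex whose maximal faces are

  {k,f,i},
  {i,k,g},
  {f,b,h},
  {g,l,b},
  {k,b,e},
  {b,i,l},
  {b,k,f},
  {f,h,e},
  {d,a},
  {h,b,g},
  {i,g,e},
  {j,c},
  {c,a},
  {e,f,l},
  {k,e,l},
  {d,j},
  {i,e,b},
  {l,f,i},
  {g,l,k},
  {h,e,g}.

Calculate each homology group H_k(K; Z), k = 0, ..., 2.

H_0 ≅ Z^2,  H_1 ≅ Z^3,  H_2 ≅ Z.

Order the vertices as a < b < c < d < e < f < g < h < i < j < k < l. Listing each simplex with vertices in this order, K has dimension 2 with simplices:

  0-simplices (12): a, b, c, d, e, f, g, h, i, j, k, l
  1-simplices (28): ac, ad, be, bf, bg, bh, bi, bk, bl, cj, dj, ef, eg, eh, ei, ek, el, fh, fi, fk, fl, gh, gi, gk, gl, ik, il, kl
  2-simplices (16): bei, bek, bfh, bfk, bgh, bgl, bil, efh, efl, egh, egi, ekl, fik, fil, gik, gkl

giving chain groups C_0 ≅ Z^12, C_1 ≅ Z^28, C_2 ≅ Z^16.

The boundary map ∂_1: C_1 → C_0 is given by ∂[p,q] = [q] − [p]. For instance
  ∂be = e − b.
The 12×28 boundary matrix has rank 10 and Smith normal form diag(1,1,1,1,1,1,1,1,1,1).

Boundary ∂_2: C_2 → C_1 sends each 2-simplex [p,q,r] to [q,r] − [p,r] + [p,q]. For instance
  ∂bil = il − bl + bi,
  ∂gik = ik − gk + gi.
This gives a 28×16 integer matrix of rank 15; reducing to Smith normal form yields diagonal entries (1,1,1,1,1,1,1,1,1,1,1,1,1,1,1).

Reading off H_k = ker ∂_k / im ∂_{k+1}:

  H_0: rank C_0 − rank ∂_1 = 12 − 10 = 2, and the invariant factors of ∂_1 are all 1, so H_0 ≅ Z^2.
  H_1: rank ker ∂_1 − rank ∂_2 = (28 − 10) − 15 = 3, and the invariant factors of ∂_2 are all 1, so H_1 ≅ Z^3.
  H_2: rank ker ∂_2 − rank ∂_3 = (16 − 15) − 0 = 1, and there is no ∂_3, so H_2 ≅ Z.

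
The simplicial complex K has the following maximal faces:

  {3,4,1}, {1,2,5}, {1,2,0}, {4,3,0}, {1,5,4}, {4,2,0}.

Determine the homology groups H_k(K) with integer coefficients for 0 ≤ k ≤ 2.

Fix the vertex order 0 < 1 < 2 < 3 < 4 < 5 and write every simplex with vertices in increasing order. Then dim K = 2 and the simplices of K are:

  0-simplices (6): [0], [1], [2], [3], [4], [5]
  1-simplices (12): [0,1], [0,2], [0,3], [0,4], [1,2], [1,3], [1,4], [1,5], [2,4], [2,5], [3,4], [4,5]
  2-simplices (6): [0,1,2], [0,2,4], [0,3,4], [1,2,5], [1,3,4], [1,4,5]

Hence C_0 ≅ Z^6, C_1 ≅ Z^12, C_2 ≅ Z^6.

Boundary ∂_1: C_1 → C_0 sends each edge [p,q] (with p < q) to q − p.
This gives a 6×12 integer matrix of rank 5; reducing to Smith normal form yields diagonal entries (1,1,1,1,1).

∂_2: C_2 → C_1 maps a triangle to the signed sum of its edges. For instance
  ∂[1,3,4] = [3,4] − [1,4] + [1,3],
  ∂[0,1,2] = [1,2] − [0,2] + [0,1].
The resulting 12×6 matrix has rank 6, and its Smith normal form has invariant factors (1,1,1,1,1,1).

Reading off H_k = ker ∂_k / im ∂_{k+1}:

  H_0: rank C_0 − rank ∂_1 = 6 − 5 = 1, and the invariant factors of ∂_1 are all 1, so H_0 ≅ Z.
  H_1: rank ker ∂_1 − rank ∂_2 = (12 − 5) − 6 = 1, and the invariant factors of ∂_2 are all 1, so H_1 ≅ Z.
  H_2: rank ker ∂_2 − rank ∂_3 = (6 − 6) − 0 = 0, and there is no ∂_3, so H_2 ≅ 0.

H_0 ≅ Z,  H_1 ≅ Z,  H_2 = 0.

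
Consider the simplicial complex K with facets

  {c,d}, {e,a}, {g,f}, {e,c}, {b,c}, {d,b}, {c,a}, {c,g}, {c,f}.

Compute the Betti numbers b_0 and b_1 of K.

Fix the vertex order a < b < c < d < e < f < g and write every simplex with vertices in increasing order. Then dim K = 1 and the simplices of K are:

  0-simplices (7): a, b, c, d, e, f, g
  1-simplices (9): ac, ae, bc, bd, cd, ce, cf, cg, fg

so the chain groups are C_0 ≅ Z^7, C_1 ≅ Z^9.

Boundary ∂_1: C_1 → C_0 sends each edge [p,q] (with p < q) to q − p. For instance
  ∂ce = e − c.
The 7×9 boundary matrix has rank 6 and Smith normal form diag(1,1,1,1,1,1).

Computing H_k = (kernel of ∂_k) / (image of ∂_{k+1}):

  H_0: rank C_0 − rank ∂_1 = 7 − 6 = 1, and the invariant factors of ∂_1 are all 1, so H_0 = Z.
  H_1: rank ker ∂_1 − rank ∂_2 = (9 − 6) − 0 = 3, and there is no ∂_2, so H_1 = Z^3.

Hence the Betti numbers are b_0 = 1, b_1 = 3.

b_0 = 1, b_1 = 3.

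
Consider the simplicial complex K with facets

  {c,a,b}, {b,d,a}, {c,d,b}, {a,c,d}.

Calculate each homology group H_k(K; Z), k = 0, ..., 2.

H_0 ≅ Z,  H_1 = 0,  H_2 ≅ Z.

Fix the vertex order a < b < c < d and write every simplex with vertices in increasing order. Then dim K = 2 and the simplices of K are:

  0-simplices (4): a, b, c, d
  1-simplices (6): ab, ac, ad, bc, bd, cd
  2-simplices (4): abc, abd, acd, bcd

Hence C_0 ≅ Z^4, C_1 ≅ Z^6, C_2 ≅ Z^4.

The boundary map ∂_1: C_1 → C_0 maps an edge to its endpoints' difference, ∂[p,q] = q − p.
This gives a 4×6 integer matrix of rank 3; reducing to Smith normal form yields diagonal entries (1,1,1).

The boundary map ∂_2: C_2 → C_1 acts by ∂[p,q,r] = [q,r] − [p,r] + [p,q]. For instance
  ∂abc = bc − ac + ab,
  ∂acd = cd − ad + ac.
The resulting 6×4 matrix has rank 3, and its Smith normal form has invariant factors (1,1,1).

Now H_k = ker ∂_k / im ∂_{k+1}, so:

  H_0: rank C_0 − rank ∂_1 = 4 − 3 = 1, and the invariant factors of ∂_1 are all 1, so H_0 = Z.
  H_1: rank ker ∂_1 − rank ∂_2 = (6 − 3) − 3 = 0, and the invariant factors of ∂_2 are all 1, so H_1 = 0.
  H_2: rank ker ∂_2 − rank ∂_3 = (4 − 3) − 0 = 1, and there is no ∂_3, so H_2 = Z.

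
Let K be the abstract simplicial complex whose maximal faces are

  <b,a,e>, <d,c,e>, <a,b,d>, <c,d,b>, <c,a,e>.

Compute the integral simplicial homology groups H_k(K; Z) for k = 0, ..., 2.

H_0 = Z,  H_1 = Z,  H_2 = 0.

K has 5 vertices, 10 edges, 5 triangles.
rank ∂_0 = 0, rank ∂_1 = 4 ⇒ b_0 = 5 − 0 − 4 = 1; all invariant factors of ∂_1 are 1 so no torsion. So H_0 ≅ Z.
rank ∂_1 = 4, rank ∂_2 = 5 ⇒ b_1 = 10 − 4 − 5 = 1; all invariant factors of ∂_2 are 1 so no torsion. So H_1 ≅ Z.
rank ∂_2 = 5, rank ∂_3 = 0 ⇒ b_2 = 5 − 5 − 0 = 0. So H_2 ≅ 0.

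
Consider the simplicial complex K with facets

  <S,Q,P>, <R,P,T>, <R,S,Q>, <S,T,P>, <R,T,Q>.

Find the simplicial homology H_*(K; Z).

Take the total order P < Q < R < S < T on the vertex set. Then K (dimension 2) consists of the simplices:

  0-simplices (5): P, Q, R, S, T
  1-simplices (10): PQ, PR, PS, PT, QR, QS, QT, RS, RT, ST
  2-simplices (5): PQS, PRT, PST, QRS, QRT

so the chain groups are C_0 ≅ Z^5, C_1 ≅ Z^10, C_2 ≅ Z^5.

Boundary ∂_1: C_1 → C_0 maps an edge to its endpoints' difference, ∂[p,q] = q − p.
This gives a 5×10 integer matrix of rank 4; reducing to Smith normal form yields diagonal entries (1,1,1,1).

The boundary map ∂_2: C_2 → C_1 sends each 2-simplex [p,q,r] to [q,r] − [p,r] + [p,q]. For instance
  ∂QRT = RT − QT + QR,
  ∂PST = ST − PT + PS.
As a 10×5 matrix over Z this has rank 5, with invariant factors (1,1,1,1,1).

Now H_k = ker ∂_k / im ∂_{k+1}, so:

  H_0: rank C_0 − rank ∂_1 = 5 − 4 = 1, and the invariant factors of ∂_1 are all 1, so H_0 ≅ Z.
  H_1: rank ker ∂_1 − rank ∂_2 = (10 − 4) − 5 = 1, and the invariant factors of ∂_2 are all 1, so H_1 ≅ Z.
  H_2: rank ker ∂_2 − rank ∂_3 = (5 − 5) − 0 = 0, and there is no ∂_3, so H_2 ≅ 0.

H_0 = Z,  H_1 = Z,  H_2 = 0.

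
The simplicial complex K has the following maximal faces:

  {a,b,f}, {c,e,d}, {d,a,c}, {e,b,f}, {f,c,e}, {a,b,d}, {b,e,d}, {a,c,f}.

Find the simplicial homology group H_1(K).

H_1 ≅ 0.

K has 6 vertices, 12 edges, 8 triangles.
rank ∂_1 = 5, rank ∂_2 = 7 ⇒ b_1 = 12 − 5 − 7 = 0; all invariant factors of ∂_2 are 1 so no torsion. So H_1 = 0.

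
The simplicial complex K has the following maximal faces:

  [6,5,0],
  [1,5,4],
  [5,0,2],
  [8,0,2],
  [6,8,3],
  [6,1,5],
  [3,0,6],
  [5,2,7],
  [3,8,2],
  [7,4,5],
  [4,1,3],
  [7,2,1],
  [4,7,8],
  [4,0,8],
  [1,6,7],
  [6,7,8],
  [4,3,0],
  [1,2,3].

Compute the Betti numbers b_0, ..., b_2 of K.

b_0 = 1, b_1 = 1, b_2 = 0.

We work with the vertex ordering 0 < 1 < 2 < 3 < 4 < 5 < 6 < 7 < 8. The simplices of K, each written with vertices in increasing order, are:

  0-simplices (9): [0], [1], [2], [3], [4], [5], [6], [7], [8]
  1-simplices (27): (27 of them)
  2-simplices (18): [0,2,5], [0,2,8], [0,3,4], [0,3,6], [0,4,8], [0,5,6], [1,2,3], [1,2,7], [1,3,4], [1,4,5], [1,5,6], [1,6,7], [2,3,8], [2,5,7], [3,6,8], [4,5,7], [4,7,8], [6,7,8]

so the chain groups are C_0 ≅ Z^9, C_1 ≅ Z^27, C_2 ≅ Z^18.

The boundary map ∂_1: C_1 → C_0 is given by ∂[p,q] = [q] − [p]. For instance
  ∂[6,7] = [7] − [6].
The resulting 9×27 matrix has rank 8, and its Smith normal form has invariant factors (1,1,1,1,1,1,1,1).

∂_2: C_2 → C_1 sends each 2-simplex [p,q,r] to [q,r] − [p,r] + [p,q]. For instance
  ∂[6,7,8] = [7,8] − [6,8] + [6,7],
  ∂[1,3,4] = [3,4] − [1,4] + [1,3].
The resulting 27×18 matrix has rank 18, and its Smith normal form has invariant factors (1,1,1,1,1,1,1,1,1,1,1,1,1,1,1,1,1,2).

Computing H_k = (kernel of ∂_k) / (image of ∂_{k+1}):

  H_0: rank C_0 − rank ∂_1 = 9 − 8 = 1, and the invariant factors of ∂_1 are all 1, so H_0 = Z.
  H_1: rank ker ∂_1 − rank ∂_2 = (27 − 8) − 18 = 1, and ∂_2 has invariant factor 2 > 1, so H_1 = Z ⊕ Z_2.
  H_2: rank ker ∂_2 − rank ∂_3 = (18 − 18) − 0 = 0, and there is no ∂_3, so H_2 = 0.

As a check, the Euler characteristic is 9 − 27 + 18 = 0, which agrees with 1 − 1 + 0 = 0.
(K is a triangulation of the Klein bottle.)

Hence the Betti numbers are b_0 = 1, b_1 = 1, b_2 = 0.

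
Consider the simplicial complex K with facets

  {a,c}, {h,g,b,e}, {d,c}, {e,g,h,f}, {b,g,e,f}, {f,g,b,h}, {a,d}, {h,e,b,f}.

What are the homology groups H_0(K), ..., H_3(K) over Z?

H_0 ≅ Z^2,  H_1 ≅ Z,  H_2 = 0,  H_3 ≅ Z.

Order the vertices as a < b < c < d < e < f < g < h. Listing each simplex with vertices in this order, K has dimension 3 with simplices:

  0-simplices (8): a, b, c, d, e, f, g, h
  1-simplices (13): ac, ad, be, bf, bg, bh, cd, ef, eg, eh, fg, fh, gh
  2-simplices (10): bef, beg, beh, bfg, bfh, bgh, efg, efh, egh, fgh
  3-simplices (5): befg, befh, begh, bfgh, efgh

Hence C_0 ≅ Z^8, C_1 ≅ Z^13, C_2 ≅ Z^10, C_3 ≅ Z^5.

Boundary ∂_1: C_1 → C_0 is given by ∂[p,q] = [q] − [p].
As a 8×13 matrix over Z this has rank 6, with invariant factors (1,1,1,1,1,1).

Boundary ∂_2: C_2 → C_1 sends each 2-simplex [p,q,r] to [q,r] − [p,r] + [p,q]. For instance
  ∂bfh = fh − bh + bf,
  ∂egh = gh − eh + eg.
As a 13×10 matrix over Z this has rank 6, with invariant factors (1,1,1,1,1,1).

Boundary ∂_3: C_3 → C_2 sends each 3-simplex σ to the alternating sum Σ_i (−1)^i (σ with its i-th vertex removed). For instance
  ∂begh = egh − bgh + beh − beg,
  ∂befg = efg − bfg + beg − bef.
The resulting 10×5 matrix has rank 4, and its Smith normal form has invariant factors (1,1,1,1).

Reading off H_k = ker ∂_k / im ∂_{k+1}:

  H_0: rank C_0 − rank ∂_1 = 8 − 6 = 2, and the invariant factors of ∂_1 are all 1, so H_0 ≅ Z^2.
  H_1: rank ker ∂_1 − rank ∂_2 = (13 − 6) − 6 = 1, and the invariant factors of ∂_2 are all 1, so H_1 ≅ Z.
  H_2: rank ker ∂_2 − rank ∂_3 = (10 − 6) − 4 = 0, and the invariant factors of ∂_3 are all 1, so H_2 ≅ 0.
  H_3: rank ker ∂_3 − rank ∂_4 = (5 − 4) − 0 = 1, and there is no ∂_4, so H_3 ≅ Z.

As a check, the Euler characteristic is 8 − 13 + 10 − 5 = 0, which agrees with 2 − 1 + 0 − 1 = 0.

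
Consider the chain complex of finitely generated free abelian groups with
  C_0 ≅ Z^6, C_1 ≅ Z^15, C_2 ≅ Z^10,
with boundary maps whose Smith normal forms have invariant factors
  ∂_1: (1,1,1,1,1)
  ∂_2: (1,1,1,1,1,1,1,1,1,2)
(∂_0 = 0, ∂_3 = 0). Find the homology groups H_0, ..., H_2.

H_0 = Z,  H_1 = Z/2Z,  H_2 = 0.

H_0: b_0 = 6 − 0 − 5 = 1; torsion from ∂_1 factors > 1: none. So H_0 = Z.
H_1: b_1 = 15 − 5 − 10 = 0; torsion from ∂_2 factors > 1: [2]. So H_1 = Z/2Z.
H_2: b_2 = 10 − 10 − 0 = 0; torsion from ∂_3 factors > 1: none. So H_2 = 0.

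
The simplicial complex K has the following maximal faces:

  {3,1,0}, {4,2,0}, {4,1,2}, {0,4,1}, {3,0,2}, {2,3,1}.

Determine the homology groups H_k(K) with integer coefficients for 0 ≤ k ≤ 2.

H_0 ≅ Z,  H_1 = 0,  H_2 ≅ Z.

Fix the vertex order 0 < 1 < 2 < 3 < 4 and write every simplex with vertices in increasing order. Then dim K = 2 and the simplices of K are:

  0-simplices (5): [0], [1], [2], [3], [4]
  1-simplices (9): [0,1], [0,2], [0,3], [0,4], [1,2], [1,3], [1,4], [2,3], [2,4]
  2-simplices (6): [0,1,3], [0,1,4], [0,2,3], [0,2,4], [1,2,3], [1,2,4]

Hence C_0 ≅ Z^5, C_1 ≅ Z^9, C_2 ≅ Z^6.

The boundary map ∂_1: C_1 → C_0 sends each edge [p,q] (with p < q) to q − p.
As a 5×9 matrix over Z this has rank 4, with invariant factors (1,1,1,1).

∂_2: C_2 → C_1 maps a triangle to the signed sum of its edges. For instance
  ∂[1,2,3] = [2,3] − [1,3] + [1,2],
  ∂[0,1,4] = [1,4] − [0,4] + [0,1].
This gives a 9×6 integer matrix of rank 5; reducing to Smith normal form yields diagonal entries (1,1,1,1,1).

Reading off H_k = ker ∂_k / im ∂_{k+1}:

  H_0: rank C_0 − rank ∂_1 = 5 − 4 = 1, and the invariant factors of ∂_1 are all 1, so H_0 = Z.
  H_1: rank ker ∂_1 − rank ∂_2 = (9 − 4) − 5 = 0, and the invariant factors of ∂_2 are all 1, so H_1 = 0.
  H_2: rank ker ∂_2 − rank ∂_3 = (6 − 5) − 0 = 1, and there is no ∂_3, so H_2 = Z.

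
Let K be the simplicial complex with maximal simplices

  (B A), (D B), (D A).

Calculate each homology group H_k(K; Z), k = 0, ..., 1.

H_0 ≅ Z,  H_1 ≅ Z.

Fix the vertex order A < B < D and write every simplex with vertices in increasing order. Then dim K = 1 and the simplices of K are:

  0-simplices (3): A, B, D
  1-simplices (3): AB, AD, BD

Hence C_0 ≅ Z^3, C_1 ≅ Z^3.

The boundary map ∂_1: C_1 → C_0 is given by ∂[p,q] = [q] − [p]. For instance
  ∂BD = D − B.
As a 3×3 matrix over Z this has rank 2, with invariant factors (1,1).

From H_k ≅ ker(∂_k) / im(∂_{k+1}) we obtain:

  H_0: rank C_0 − rank ∂_1 = 3 − 2 = 1, and the invariant factors of ∂_1 are all 1, so H_0 = Z.
  H_1: rank ker ∂_1 − rank ∂_2 = (3 − 2) − 0 = 1, and there is no ∂_2, so H_1 = Z.

As a check, the Euler characteristic is 3 − 3 = 0, which agrees with 1 − 1 = 0.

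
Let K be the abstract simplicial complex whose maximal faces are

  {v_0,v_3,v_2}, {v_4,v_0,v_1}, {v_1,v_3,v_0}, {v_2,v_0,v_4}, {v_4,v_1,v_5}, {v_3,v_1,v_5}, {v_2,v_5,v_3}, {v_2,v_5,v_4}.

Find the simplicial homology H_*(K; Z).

H_0 ≅ Z,  H_1 = 0,  H_2 ≅ Z.

Take the total order v_0 < v_1 < v_2 < v_3 < v_4 < v_5 on the vertex set. Then K (dimension 2) consists of the simplices:

  0-simplices (6): [v_0], [v_1], [v_2], [v_3], [v_4], [v_5]
  1-simplices (12): [v_0,v_1], [v_0,v_2], [v_0,v_3], [v_0,v_4], [v_1,v_3], [v_1,v_4], [v_1,v_5], [v_2,v_3], [v_2,v_4], [v_2,v_5], [v_3,v_5], [v_4,v_5]
  2-simplices (8): [v_0,v_1,v_3], [v_0,v_1,v_4], [v_0,v_2,v_3], [v_0,v_2,v_4], [v_1,v_3,v_5], [v_1,v_4,v_5], [v_2,v_3,v_5], [v_2,v_4,v_5]

Hence C_0 ≅ Z^6, C_1 ≅ Z^12, C_2 ≅ Z^8.

Boundary ∂_1: C_1 → C_0 sends each edge [p,q] (with p < q) to q − p. For instance
  ∂[v_1,v_3] = [v_3] − [v_1].
The 6×12 boundary matrix has rank 5 and Smith normal form diag(1,1,1,1,1).

∂_2: C_2 → C_1 maps a triangle to the signed sum of its edges. For instance
  ∂[v_1,v_3,v_5] = [v_3,v_5] − [v_1,v_5] + [v_1,v_3],
  ∂[v_0,v_1,v_4] = [v_1,v_4] − [v_0,v_4] + [v_0,v_1].
The resulting 12×8 matrix has rank 7, and its Smith normal form has invariant factors (1,1,1,1,1,1,1).

Computing H_k = (kernel of ∂_k) / (image of ∂_{k+1}):

  H_0: rank C_0 − rank ∂_1 = 6 − 5 = 1, and the invariant factors of ∂_1 are all 1, so H_0 = Z.
  H_1: rank ker ∂_1 − rank ∂_2 = (12 − 5) − 7 = 0, and the invariant factors of ∂_2 are all 1, so H_1 = 0.
  H_2: rank ker ∂_2 − rank ∂_3 = (8 − 7) − 0 = 1, and there is no ∂_3, so H_2 = Z.

As a check, the Euler characteristic is 6 − 12 + 8 = 2, which agrees with 1 − 0 + 1 = 2.
(K is a triangulation of the 2-sphere S^2.)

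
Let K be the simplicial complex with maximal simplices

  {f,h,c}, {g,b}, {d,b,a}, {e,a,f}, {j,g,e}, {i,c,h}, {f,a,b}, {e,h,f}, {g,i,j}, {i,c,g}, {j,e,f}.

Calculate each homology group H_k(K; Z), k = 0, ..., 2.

H_0 = Z,  H_1 = Z^2,  H_2 = 0.

We work with the vertex ordering a < b < c < d < e < f < g < h < i < j. The simplices of K, each written with vertices in increasing order, are:

  0-simplices (10): a, b, c, d, e, f, g, h, i, j
  1-simplices (21): ab, ad, ae, af, bd, bf, bg, cf, cg, ch, ci, ef, eg, eh, ej, fh, fj, gi, gj, hi, ij
  2-simplices (10): abd, abf, aef, cfh, cgi, chi, efh, efj, egj, gij

giving chain groups C_0 ≅ Z^10, C_1 ≅ Z^21, C_2 ≅ Z^10.

Boundary ∂_1: C_1 → C_0 maps an edge to its endpoints' difference, ∂[p,q] = q − p. For instance
  ∂bd = d − b.
As a 10×21 matrix over Z this has rank 9, with invariant factors (1,1,1,1,1,1,1,1,1).

The boundary map ∂_2: C_2 → C_1 sends each 2-simplex [p,q,r] to [q,r] − [p,r] + [p,q]. For instance
  ∂abd = bd − ad + ab,
  ∂abf = bf − af + ab.
This gives a 21×10 integer matrix of rank 10; reducing to Smith normal form yields diagonal entries (1,1,1,1,1,1,1,1,1,1).

From H_k ≅ ker(∂_k) / im(∂_{k+1}) we obtain:

  H_0: rank C_0 − rank ∂_1 = 10 − 9 = 1, and the invariant factors of ∂_1 are all 1, so H_0 = Z.
  H_1: rank ker ∂_1 − rank ∂_2 = (21 − 9) − 10 = 2, and the invariant factors of ∂_2 are all 1, so H_1 = Z^2.
  H_2: rank ker ∂_2 − rank ∂_3 = (10 − 10) − 0 = 0, and there is no ∂_3, so H_2 = 0.

As a check, the Euler characteristic is 10 − 21 + 10 = -1, which agrees with 1 − 2 + 0 = -1.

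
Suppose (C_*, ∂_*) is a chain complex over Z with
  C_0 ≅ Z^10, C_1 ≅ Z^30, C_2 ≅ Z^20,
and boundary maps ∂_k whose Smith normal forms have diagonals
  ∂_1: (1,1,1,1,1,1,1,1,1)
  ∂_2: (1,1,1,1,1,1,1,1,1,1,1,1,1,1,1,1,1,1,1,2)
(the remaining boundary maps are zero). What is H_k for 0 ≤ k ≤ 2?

H_0 ≅ Z,  H_1 ≅ Z ⊕ Z_2,  H_2 = 0.

H_0: b_0 = 10 − 0 − 9 = 1; torsion from ∂_1 factors > 1: none. So H_0 ≅ Z.
H_1: b_1 = 30 − 9 − 20 = 1; torsion from ∂_2 factors > 1: [2]. So H_1 ≅ Z ⊕ Z_2.
H_2: b_2 = 20 − 20 − 0 = 0; torsion from ∂_3 factors > 1: none. So H_2 ≅ 0.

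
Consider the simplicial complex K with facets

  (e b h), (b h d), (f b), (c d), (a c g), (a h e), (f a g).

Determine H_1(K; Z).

K has 8 vertices, 14 edges, 5 triangles.
rank ∂_1 = 7, rank ∂_2 = 5 ⇒ b_1 = 14 − 7 − 5 = 2; all invariant factors of ∂_2 are 1 so no torsion. So H_1 = Z^2.

H_1 ≅ Z^2.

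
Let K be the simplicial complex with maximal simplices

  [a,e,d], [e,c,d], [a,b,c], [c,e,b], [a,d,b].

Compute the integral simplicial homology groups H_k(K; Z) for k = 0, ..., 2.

K has 5 vertices, 10 edges, 5 triangles.
rank ∂_0 = 0, rank ∂_1 = 4 ⇒ b_0 = 5 − 0 − 4 = 1; all invariant factors of ∂_1 are 1 so no torsion. So H_0 ≅ Z.
rank ∂_1 = 4, rank ∂_2 = 5 ⇒ b_1 = 10 − 4 − 5 = 1; all invariant factors of ∂_2 are 1 so no torsion. So H_1 ≅ Z.
rank ∂_2 = 5, rank ∂_3 = 0 ⇒ b_2 = 5 − 5 − 0 = 0. So H_2 ≅ 0.

H_0 = Z,  H_1 = Z,  H_2 = 0.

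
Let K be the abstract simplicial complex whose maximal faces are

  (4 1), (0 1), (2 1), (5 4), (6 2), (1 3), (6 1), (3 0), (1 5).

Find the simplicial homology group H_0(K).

Take the total order 0 < 1 < 2 < 3 < 4 < 5 < 6 on the vertex set. Then K (dimension 1) consists of the simplices:

  0-simplices (7): [0], [1], [2], [3], [4], [5], [6]
  1-simplices (9): [0,1], [0,3], [1,2], [1,3], [1,4], [1,5], [1,6], [2,6], [4,5]

Hence C_0 ≅ Z^7, C_1 ≅ Z^9.

The boundary map ∂_1: C_1 → C_0 is given by ∂[p,q] = [q] − [p]. For instance
  ∂[1,3] = [3] − [1].
The resulting 7×9 matrix has rank 6, and its Smith normal form has invariant factors (1,1,1,1,1,1).

Computing H_k = (kernel of ∂_k) / (image of ∂_{k+1}):

  H_0: rank C_0 − rank ∂_1 = 7 − 6 = 1, and the invariant factors of ∂_1 are all 1, so H_0 ≅ Z.

H_0 = Z.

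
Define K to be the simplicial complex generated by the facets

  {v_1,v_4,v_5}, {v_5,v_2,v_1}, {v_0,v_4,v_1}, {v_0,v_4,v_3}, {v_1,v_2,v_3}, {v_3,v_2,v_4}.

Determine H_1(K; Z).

H_1 ≅ Z.

We work with the vertex ordering v_0 < v_1 < v_2 < v_3 < v_4 < v_5. The simplices of K, each written with vertices in increasing order, are:

  0-simplices (6): [v_0], [v_1], [v_2], [v_3], [v_4], [v_5]
  1-simplices (12): [v_0,v_1], [v_0,v_3], [v_0,v_4], [v_1,v_2], [v_1,v_3], [v_1,v_4], [v_1,v_5], [v_2,v_3], [v_2,v_4], [v_2,v_5], [v_3,v_4], [v_4,v_5]
  2-simplices (6): [v_0,v_1,v_4], [v_0,v_3,v_4], [v_1,v_2,v_3], [v_1,v_2,v_5], [v_1,v_4,v_5], [v_2,v_3,v_4]

Hence C_0 ≅ Z^6, C_1 ≅ Z^12, C_2 ≅ Z^6.

Boundary ∂_1: C_1 → C_0 maps an edge to its endpoints' difference, ∂[p,q] = q − p. For instance
  ∂[v_1,v_3] = [v_3] − [v_1].
The resulting 6×12 matrix has rank 5, and its Smith normal form has invariant factors (1,1,1,1,1).

∂_2: C_2 → C_1 acts by ∂[p,q,r] = [q,r] − [p,r] + [p,q]. For instance
  ∂[v_1,v_2,v_3] = [v_2,v_3] − [v_1,v_3] + [v_1,v_2],
  ∂[v_2,v_3,v_4] = [v_3,v_4] − [v_2,v_4] + [v_2,v_3].
This gives a 12×6 integer matrix of rank 6; reducing to Smith normal form yields diagonal entries (1,1,1,1,1,1).

Computing H_k = (kernel of ∂_k) / (image of ∂_{k+1}):

  H_1: rank ker ∂_1 − rank ∂_2 = (12 − 5) − 6 = 1, and the invariant factors of ∂_2 are all 1, so H_1 = Z.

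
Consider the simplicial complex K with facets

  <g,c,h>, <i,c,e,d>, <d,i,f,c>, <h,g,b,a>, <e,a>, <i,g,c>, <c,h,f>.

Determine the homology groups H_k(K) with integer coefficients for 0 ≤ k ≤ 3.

Take the total order a < b < c < d < e < f < g < h < i on the vertex set. Then K (dimension 3) consists of the simplices:

  0-simplices (9): a, b, c, d, e, f, g, h, i
  1-simplices (20): ab, ae, ag, ah, bg, bh, cd, ce, cf, cg, ch, ci, de, df, di, ei, fh, fi, gh, gi
  2-simplices (14): abg, abh, agh, bgh, cde, cdf, cdi, cei, cfh, cfi, cgh, cgi, dei, dfi
  3-simplices (3): abgh, cdei, cdfi

giving chain groups C_0 ≅ Z^9, C_1 ≅ Z^20, C_2 ≅ Z^14, C_3 ≅ Z^3.

The boundary map ∂_1: C_1 → C_0 is given by ∂[p,q] = [q] − [p]. For instance
  ∂ab = b − a.
As a 9×20 matrix over Z this has rank 8, with invariant factors (1,1,1,1,1,1,1,1).

The boundary map ∂_2: C_2 → C_1 sends each 2-simplex [p,q,r] to [q,r] − [p,r] + [p,q]. For instance
  ∂cgh = gh − ch + cg,
  ∂cei = ei − ci + ce.
The resulting 20×14 matrix has rank 11, and its Smith normal form has invariant factors (1,1,1,1,1,1,1,1,1,1,1).

The boundary map ∂_3: C_3 → C_2 sends each 3-simplex σ to the alternating sum Σ_i (−1)^i (σ with its i-th vertex removed). For instance
  ∂abgh = bgh − agh + abh − abg,
  ∂cdei = dei − cei + cdi − cde.
As a 14×3 matrix over Z this has rank 3, with invariant factors (1,1,1).

Reading off H_k = ker ∂_k / im ∂_{k+1}:

  H_0: rank C_0 − rank ∂_1 = 9 − 8 = 1, and the invariant factors of ∂_1 are all 1, so H_0 = Z.
  H_1: rank ker ∂_1 − rank ∂_2 = (20 − 8) − 11 = 1, and the invariant factors of ∂_2 are all 1, so H_1 = Z.
  H_2: rank ker ∂_2 − rank ∂_3 = (14 − 11) − 3 = 0, and the invariant factors of ∂_3 are all 1, so H_2 = 0.
  H_3: rank ker ∂_3 − rank ∂_4 = (3 − 3) − 0 = 0, and there is no ∂_4, so H_3 = 0.

H_0 = Z,  H_1 = Z,  H_2 = 0,  H_3 = 0.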